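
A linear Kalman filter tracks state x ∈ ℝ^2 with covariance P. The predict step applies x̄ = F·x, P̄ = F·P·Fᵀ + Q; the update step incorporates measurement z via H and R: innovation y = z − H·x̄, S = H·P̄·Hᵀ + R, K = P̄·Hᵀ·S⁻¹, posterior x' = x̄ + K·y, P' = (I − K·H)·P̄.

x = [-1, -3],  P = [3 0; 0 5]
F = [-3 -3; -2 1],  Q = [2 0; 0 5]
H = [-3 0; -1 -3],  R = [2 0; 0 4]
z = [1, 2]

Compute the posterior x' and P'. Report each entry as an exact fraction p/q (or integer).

x̄ = F·x = [12, -1]
P̄ = F·P·Fᵀ + Q = [74 3; 3 22]
y = z − H·x̄ = [37, 11]
S = H·P̄·Hᵀ + R = [668 249; 249 294]
K = P̄·Hᵀ·S⁻¹ = [-14867/44797 -166/134391; 4845/44797 -14617/44797]
x' = x̄ + K·y = [-39371/134391, -26319/44797]
P' = (I − K·H)·P̄ = [29734/134391 -3230/44797; -3230/44797 20566/44797]

x' = [-39371/134391, -26319/44797]
P' = [29734/134391 -3230/44797; -3230/44797 20566/44797]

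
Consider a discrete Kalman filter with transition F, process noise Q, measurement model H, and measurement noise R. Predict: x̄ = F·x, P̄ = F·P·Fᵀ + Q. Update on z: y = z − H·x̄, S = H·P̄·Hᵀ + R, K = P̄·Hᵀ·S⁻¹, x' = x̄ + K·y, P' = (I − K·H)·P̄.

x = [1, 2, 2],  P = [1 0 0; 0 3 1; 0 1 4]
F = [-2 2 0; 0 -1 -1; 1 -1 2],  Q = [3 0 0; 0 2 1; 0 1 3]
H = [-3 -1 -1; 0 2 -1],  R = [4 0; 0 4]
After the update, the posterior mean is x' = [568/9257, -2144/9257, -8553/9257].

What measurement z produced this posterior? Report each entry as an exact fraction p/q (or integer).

z = [1, 1]

x̄ = F·x = [2, -4, 3]
P̄ = F·P·Fᵀ + Q = [19 -8 -4; -8 11 -5; -4 -5 19]
S = H·P̄·Hᵀ + R = [123 38; 38 87]
K = P̄·Hᵀ·S⁻¹ = [-3459/9257 234/9257; 540/9257 2637/9257; 928/9257 -3491/9257]
x' − x̄ = [-17946/9257, 34884/9257, -36324/9257] = K·y
y = (KᵀK)⁻¹·Kᵀ·(x' − x̄) = [6, 12]
z = y + H·x̄ = [6, 12] + [-5, -11] = [1, 1]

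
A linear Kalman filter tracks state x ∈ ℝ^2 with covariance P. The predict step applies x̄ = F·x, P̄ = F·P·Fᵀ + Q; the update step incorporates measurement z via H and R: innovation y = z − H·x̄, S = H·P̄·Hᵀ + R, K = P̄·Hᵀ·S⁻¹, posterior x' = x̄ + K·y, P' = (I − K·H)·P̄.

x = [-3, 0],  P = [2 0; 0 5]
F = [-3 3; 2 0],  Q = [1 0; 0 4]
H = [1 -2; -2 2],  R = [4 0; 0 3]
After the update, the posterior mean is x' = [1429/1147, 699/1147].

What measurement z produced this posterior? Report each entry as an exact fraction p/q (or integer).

z = [-2, -2]

x̄ = F·x = [9, -6]
P̄ = F·P·Fᵀ + Q = [64 -12; -12 12]
S = H·P̄·Hᵀ + R = [164 -248; -248 403]
K = P̄·Hᵀ·S⁻¹ = [-18/37 -776/1147; -21/37 -264/1147]
x' − x̄ = [-8894/1147, 7581/1147] = K·y
y = (KᵀK)⁻¹·Kᵀ·(x' − x̄) = [-23, 28]
z = y + H·x̄ = [-23, 28] + [21, -30] = [-2, -2]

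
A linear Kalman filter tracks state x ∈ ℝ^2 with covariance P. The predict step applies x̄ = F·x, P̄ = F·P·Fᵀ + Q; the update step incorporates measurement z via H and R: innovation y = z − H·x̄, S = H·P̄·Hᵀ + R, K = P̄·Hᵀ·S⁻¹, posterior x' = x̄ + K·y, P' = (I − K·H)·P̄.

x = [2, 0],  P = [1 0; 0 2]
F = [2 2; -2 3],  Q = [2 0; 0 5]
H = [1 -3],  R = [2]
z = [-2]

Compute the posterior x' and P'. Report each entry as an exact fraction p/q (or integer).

x' = [1024/211, 470/211]
P' = [2854/211 958/211; 958/211 368/211]

x̄ = F·x = [4, -4]
P̄ = F·P·Fᵀ + Q = [14 8; 8 27]
y = z − H·x̄ = [-18]
S = H·P̄·Hᵀ + R = [211]
K = P̄·Hᵀ·S⁻¹ = [-10/211; -73/211]
x' = x̄ + K·y = [1024/211, 470/211]
P' = (I − K·H)·P̄ = [2854/211 958/211; 958/211 368/211]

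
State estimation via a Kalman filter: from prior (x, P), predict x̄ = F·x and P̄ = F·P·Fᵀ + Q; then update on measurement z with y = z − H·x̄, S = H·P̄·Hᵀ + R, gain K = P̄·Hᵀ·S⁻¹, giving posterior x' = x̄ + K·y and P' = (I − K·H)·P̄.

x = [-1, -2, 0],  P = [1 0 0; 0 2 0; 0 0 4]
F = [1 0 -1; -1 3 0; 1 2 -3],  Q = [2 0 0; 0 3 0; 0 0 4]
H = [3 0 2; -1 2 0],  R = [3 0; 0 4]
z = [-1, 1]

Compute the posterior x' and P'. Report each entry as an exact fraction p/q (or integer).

x' = [-2749/6139, 3289/42973, 5389/42973]
P' = [960/877 2406/6139 -9060/6139; 2406/6139 46383/42973 -21720/42973; -9060/6139 -21720/42973 116418/42973]

x̄ = F·x = [-1, -5, -5]
P̄ = F·P·Fᵀ + Q = [7 -1 13; -1 22 11; 13 11 49]
y = z − H·x̄ = [12, 10]
S = H·P̄·Hᵀ + R = [418 -9; -9 103]
K = P̄·Hᵀ·S⁻¹ = [680/6139 -477/6139; 2362/42973 18981/42973; 14192/42973 4995/42973]
x' = x̄ + K·y = [-2749/6139, 3289/42973, 5389/42973]
P' = (I − K·H)·P̄ = [960/877 2406/6139 -9060/6139; 2406/6139 46383/42973 -21720/42973; -9060/6139 -21720/42973 116418/42973]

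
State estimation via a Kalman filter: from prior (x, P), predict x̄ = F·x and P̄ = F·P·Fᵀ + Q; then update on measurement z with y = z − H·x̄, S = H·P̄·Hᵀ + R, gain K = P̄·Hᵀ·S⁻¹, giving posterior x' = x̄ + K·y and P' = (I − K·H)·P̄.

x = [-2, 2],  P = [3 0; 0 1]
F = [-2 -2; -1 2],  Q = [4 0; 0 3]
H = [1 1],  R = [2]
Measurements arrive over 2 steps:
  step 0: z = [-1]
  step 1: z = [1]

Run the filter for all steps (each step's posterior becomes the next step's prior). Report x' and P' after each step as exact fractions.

step 0: x̄ = F·x = [0, 6]
step 0: P̄ = F·P·Fᵀ + Q = [20 2; 2 10]
step 0: y = z − H·x̄ = [-7]
step 0: S = H·P̄·Hᵀ + R = [36]
step 0: K = P̄·Hᵀ·S⁻¹ = [11/18; 1/3]
step 0: x' = x̄ + K·y = [-77/18, 11/3]
step 0: P' = (I − K·H)·P̄ = [59/9 -16/3; -16/3 6]
step 1: x̄ = F·x = [11/9, 209/18]
step 1: P̄ = F·P·Fᵀ + Q = [104/9 -2/9; -2/9 494/9]
step 1: y = z − H·x̄ = [-71/6]
step 1: S = H·P̄·Hᵀ + R = [68]
step 1: K = P̄·Hᵀ·S⁻¹ = [1/6; 41/51]
step 1: x' = x̄ + K·y = [-3/4, 107/51]
step 1: P' = (I − K·H)·P̄ = [29/3 -28/3; -28/3 186/17]

step 0: x' = [-77/18, 11/3], P' = [59/9 -16/3; -16/3 6]
step 1: x' = [-3/4, 107/51], P' = [29/3 -28/3; -28/3 186/17]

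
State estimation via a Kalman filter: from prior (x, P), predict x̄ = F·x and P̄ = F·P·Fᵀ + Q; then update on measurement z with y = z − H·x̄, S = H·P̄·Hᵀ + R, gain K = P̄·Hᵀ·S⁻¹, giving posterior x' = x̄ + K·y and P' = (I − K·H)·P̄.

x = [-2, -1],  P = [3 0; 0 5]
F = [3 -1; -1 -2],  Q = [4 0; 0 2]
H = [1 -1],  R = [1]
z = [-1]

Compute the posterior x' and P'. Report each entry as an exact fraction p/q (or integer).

x' = [-1/3, 4/5]
P' = [187/12 15; 15 77/5]

x̄ = F·x = [-5, 4]
P̄ = F·P·Fᵀ + Q = [36 1; 1 25]
y = z − H·x̄ = [8]
S = H·P̄·Hᵀ + R = [60]
K = P̄·Hᵀ·S⁻¹ = [7/12; -2/5]
x' = x̄ + K·y = [-1/3, 4/5]
P' = (I − K·H)·P̄ = [187/12 15; 15 77/5]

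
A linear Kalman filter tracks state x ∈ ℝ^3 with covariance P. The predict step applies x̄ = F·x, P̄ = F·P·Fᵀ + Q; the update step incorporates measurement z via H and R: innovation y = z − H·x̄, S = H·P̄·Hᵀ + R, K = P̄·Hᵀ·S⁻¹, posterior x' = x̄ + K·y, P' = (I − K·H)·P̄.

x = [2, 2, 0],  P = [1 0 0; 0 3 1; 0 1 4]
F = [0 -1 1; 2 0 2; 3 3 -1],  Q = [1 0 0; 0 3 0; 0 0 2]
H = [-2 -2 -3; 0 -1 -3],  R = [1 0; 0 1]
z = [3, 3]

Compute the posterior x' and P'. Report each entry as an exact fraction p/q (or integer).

x̄ = F·x = [-2, 4, 12]
P̄ = F·P·Fᵀ + Q = [6 6 -9; 6 23 4; -9 4 36]
y = z − H·x̄ = [43, 43]
S = H·P̄·Hᵀ + R = [429 364; 364 372]
K = P̄·Hᵀ·S⁻¹ = [-1632/6773 609/2084; -3325/6773 805/2084; 1078/6773 -238/521]
x' = x̄ + K·y = [5543/27092, -13537/27092, -5412/6773]
P' = (I − K·H)·P̄ = [15879/27092 -17313/27092 783/6773; -17313/27092 58391/27092 -5738/6773; 783/6773 -5738/6773 2944/6773]

x' = [5543/27092, -13537/27092, -5412/6773]
P' = [15879/27092 -17313/27092 783/6773; -17313/27092 58391/27092 -5738/6773; 783/6773 -5738/6773 2944/6773]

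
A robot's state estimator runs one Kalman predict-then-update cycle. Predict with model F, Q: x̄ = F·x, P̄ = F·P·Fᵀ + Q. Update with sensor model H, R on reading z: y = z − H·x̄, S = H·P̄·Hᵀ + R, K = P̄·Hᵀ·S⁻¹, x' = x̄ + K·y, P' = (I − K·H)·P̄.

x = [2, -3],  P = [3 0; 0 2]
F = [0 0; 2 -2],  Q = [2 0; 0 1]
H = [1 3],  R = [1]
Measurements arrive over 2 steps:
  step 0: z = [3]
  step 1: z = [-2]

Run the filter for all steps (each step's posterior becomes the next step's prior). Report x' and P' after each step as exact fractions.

step 0: x̄ = F·x = [0, 10]
step 0: P̄ = F·P·Fᵀ + Q = [2 0; 0 21]
step 0: y = z − H·x̄ = [-27]
step 0: S = H·P̄·Hᵀ + R = [192]
step 0: K = P̄·Hᵀ·S⁻¹ = [1/96; 21/64]
step 0: x' = x̄ + K·y = [-9/32, 73/64]
step 0: P' = (I − K·H)·P̄ = [95/48 -21/32; -21/32 21/64]
step 1: x̄ = F·x = [0, -91/32]
step 1: P̄ = F·P·Fᵀ + Q = [2 0; 0 743/48]
step 1: y = z − H·x̄ = [209/32]
step 1: S = H·P̄·Hᵀ + R = [2277/16]
step 1: K = P̄·Hᵀ·S⁻¹ = [32/2277; 743/2277]
step 1: x' = x̄ + K·y = [19/207, -295/414]
step 1: P' = (I − K·H)·P̄ = [4490/2277 -1486/2277; -1486/2277 743/2277]

step 0: x' = [-9/32, 73/64], P' = [95/48 -21/32; -21/32 21/64]
step 1: x' = [19/207, -295/414], P' = [4490/2277 -1486/2277; -1486/2277 743/2277]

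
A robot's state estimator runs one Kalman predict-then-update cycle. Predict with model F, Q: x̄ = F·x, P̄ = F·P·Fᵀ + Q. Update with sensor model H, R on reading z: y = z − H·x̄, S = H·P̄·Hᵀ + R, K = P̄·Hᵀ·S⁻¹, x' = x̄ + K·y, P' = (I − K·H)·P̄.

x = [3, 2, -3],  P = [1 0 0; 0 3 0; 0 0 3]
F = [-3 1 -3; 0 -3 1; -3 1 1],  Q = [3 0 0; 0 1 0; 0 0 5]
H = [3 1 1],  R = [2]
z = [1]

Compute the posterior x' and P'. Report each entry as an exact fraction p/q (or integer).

x̄ = F·x = [2, -9, -10]
P̄ = F·P·Fᵀ + Q = [42 -18 3; -18 31 -6; 3 -6 20]
y = z − H·x̄ = [14]
S = H·P̄·Hᵀ + R = [329]
K = P̄·Hᵀ·S⁻¹ = [111/329; -29/329; 23/329]
x' = x̄ + K·y = [316/47, -481/47, -424/47]
P' = (I − K·H)·P̄ = [1497/329 -2703/329 -1566/329; -2703/329 9358/329 -1307/329; -1566/329 -1307/329 6051/329]

x' = [316/47, -481/47, -424/47]
P' = [1497/329 -2703/329 -1566/329; -2703/329 9358/329 -1307/329; -1566/329 -1307/329 6051/329]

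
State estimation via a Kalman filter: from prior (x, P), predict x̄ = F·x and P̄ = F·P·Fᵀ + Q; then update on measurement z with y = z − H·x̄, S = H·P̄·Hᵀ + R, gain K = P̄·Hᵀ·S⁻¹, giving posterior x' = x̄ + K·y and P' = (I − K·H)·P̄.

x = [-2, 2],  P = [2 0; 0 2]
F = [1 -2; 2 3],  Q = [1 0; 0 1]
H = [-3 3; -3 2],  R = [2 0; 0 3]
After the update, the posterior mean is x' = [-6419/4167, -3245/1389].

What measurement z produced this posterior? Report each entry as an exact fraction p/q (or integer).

x̄ = F·x = [-6, 2]
P̄ = F·P·Fᵀ + Q = [11 -8; -8 27]
S = H·P̄·Hᵀ + R = [488 381; 381 306]
K = P̄·Hᵀ·S⁻¹ = [409/1389 -2195/4167; 268/463 -647/1389]
x' − x̄ = [18583/4167, -6023/1389] = K·y
y = (KᵀK)⁻¹·Kᵀ·(x' − x̄) = [-26, -23]
z = y + H·x̄ = [-26, -23] + [24, 22] = [-2, -1]

z = [-2, -1]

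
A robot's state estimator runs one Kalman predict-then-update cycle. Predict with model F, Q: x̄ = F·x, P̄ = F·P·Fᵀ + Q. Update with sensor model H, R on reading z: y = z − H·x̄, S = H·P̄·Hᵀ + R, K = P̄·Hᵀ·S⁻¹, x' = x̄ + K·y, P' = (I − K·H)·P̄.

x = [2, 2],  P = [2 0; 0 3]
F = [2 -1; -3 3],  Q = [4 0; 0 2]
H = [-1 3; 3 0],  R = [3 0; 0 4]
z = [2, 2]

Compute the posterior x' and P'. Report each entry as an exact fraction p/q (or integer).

x̄ = F·x = [2, 0]
P̄ = F·P·Fᵀ + Q = [15 -21; -21 47]
y = z − H·x̄ = [4, -4]
S = H·P̄·Hᵀ + R = [567 -234; -234 139]
K = P̄·Hᵀ·S⁻¹ = [-104/8019 269/891; 32/99 1/11]
x' = x̄ + K·y = [5938/8019, 92/99]
P' = (I − K·H)·P̄ = [1076/2673 4/33; 4/33 4/11]

x' = [5938/8019, 92/99]
P' = [1076/2673 4/33; 4/33 4/11]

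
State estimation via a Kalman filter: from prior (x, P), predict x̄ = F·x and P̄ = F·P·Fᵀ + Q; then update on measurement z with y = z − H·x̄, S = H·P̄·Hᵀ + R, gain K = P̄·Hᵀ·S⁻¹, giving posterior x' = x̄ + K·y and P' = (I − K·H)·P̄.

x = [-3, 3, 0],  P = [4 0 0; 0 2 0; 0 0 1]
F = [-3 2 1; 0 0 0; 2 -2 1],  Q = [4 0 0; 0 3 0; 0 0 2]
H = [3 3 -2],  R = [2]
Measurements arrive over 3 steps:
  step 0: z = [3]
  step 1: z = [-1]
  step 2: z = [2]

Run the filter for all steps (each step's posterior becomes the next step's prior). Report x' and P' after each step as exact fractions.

step 0: x' = [12/25, -297/475, -849/475], P' = [151/50 -99/50 67/50; -99/50 2769/950 1323/950; 67/50 1323/950 4041/950]
step 1: x' = [-1067167/658787, 2988/34673, -1179891/658787], P' = [2732038/658787 -67158/34673 2042276/658787; -67158/34673 101994/34673 52029/34673; 2042276/658787 52029/34673 9312159/1317574]
step 2: x' = [-1034971980/2013365833, -214981668/2013365833, -3912183157/2013365833], P' = [10560470271/2013365833 -3753198603/2013365833 9793885435/2013365833; -3753198603/2013365833 5933374005/2013365833 3258404937/2013365833; 9793885435/2013365833 3258404937/2013365833 19940480551/2013365833]

step 0: x̄ = F·x = [15, 0, -12]
step 0: P̄ = F·P·Fᵀ + Q = [49 0 -31; 0 3 0; -31 0 27]
step 0: y = z − H·x̄ = [-66]
step 0: S = H·P̄·Hᵀ + R = [950]
step 0: K = P̄·Hᵀ·S⁻¹ = [11/50; 9/950; -147/950]
step 0: x' = x̄ + K·y = [12/25, -297/475, -849/475]
step 0: P' = (I − K·H)·P̄ = [151/50 -99/50 67/50; -99/50 2769/950 1323/950; 67/50 1323/950 4041/950]
step 1: x̄ = F·x = [-2127/475, 0, 201/475]
step 1: P̄ = F·P·Fᵀ + Q = [32482/475 0 -22166/475; 0 3 0; -22166/475 0 43341/950]
step 1: y = z − H·x̄ = [332/25]
step 1: S = H·P̄·Hᵀ + R = [34673/25]
step 1: K = P̄·Hᵀ·S⁻¹ = [7462/34673; 225/34673; -5781/34673]
step 1: x' = x̄ + K·y = [-1067167/658787, 2988/34673, -1179891/658787]
step 1: P' = (I − K·H)·P̄ = [2732038/658787 -67158/34673 2042276/658787; -67158/34673 101994/34673 52029/34673; 2042276/658787 52029/34673 9312159/1317574]
step 2: x̄ = F·x = [2135154/658787, 0, -3427769/658787]
step 2: P̄ = F·P·Fᵀ + Q = [93287371/1317574 0 -68579977/1317574; 0 3 0; -68579977/1317574 0 78152531/1317574]
step 2: y = z − H·x̄ = [-11943426/658787]
step 2: S = H·P̄·Hᵀ + R = [2013365833/1317574]
step 2: K = P̄·Hᵀ·S⁻¹ = [417022067/2013365833; 11858166/2013365833; -362044993/2013365833]
step 2: x' = x̄ + K·y = [-1034971980/2013365833, -214981668/2013365833, -3912183157/2013365833]
step 2: P' = (I − K·H)·P̄ = [10560470271/2013365833 -3753198603/2013365833 9793885435/2013365833; -3753198603/2013365833 5933374005/2013365833 3258404937/2013365833; 9793885435/2013365833 3258404937/2013365833 19940480551/2013365833]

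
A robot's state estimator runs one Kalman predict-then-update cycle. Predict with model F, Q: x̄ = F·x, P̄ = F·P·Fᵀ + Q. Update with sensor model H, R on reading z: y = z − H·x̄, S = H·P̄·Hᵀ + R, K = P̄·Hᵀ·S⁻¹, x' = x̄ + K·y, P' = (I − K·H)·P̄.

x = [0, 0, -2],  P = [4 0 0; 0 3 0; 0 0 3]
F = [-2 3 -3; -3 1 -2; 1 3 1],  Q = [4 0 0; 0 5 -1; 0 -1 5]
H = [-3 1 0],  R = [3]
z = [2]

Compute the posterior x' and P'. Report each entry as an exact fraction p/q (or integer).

x̄ = F·x = [6, 4, -2]
P̄ = F·P·Fᵀ + Q = [74 51 10; 51 56 -10; 10 -10 39]
y = z − H·x̄ = [16]
S = H·P̄·Hᵀ + R = [419]
K = P̄·Hᵀ·S⁻¹ = [-171/419; -97/419; -40/419]
x' = x̄ + K·y = [-222/419, 124/419, -1478/419]
P' = (I − K·H)·P̄ = [1765/419 4782/419 -2650/419; 4782/419 14055/419 -8070/419; -2650/419 -8070/419 14741/419]

x' = [-222/419, 124/419, -1478/419]
P' = [1765/419 4782/419 -2650/419; 4782/419 14055/419 -8070/419; -2650/419 -8070/419 14741/419]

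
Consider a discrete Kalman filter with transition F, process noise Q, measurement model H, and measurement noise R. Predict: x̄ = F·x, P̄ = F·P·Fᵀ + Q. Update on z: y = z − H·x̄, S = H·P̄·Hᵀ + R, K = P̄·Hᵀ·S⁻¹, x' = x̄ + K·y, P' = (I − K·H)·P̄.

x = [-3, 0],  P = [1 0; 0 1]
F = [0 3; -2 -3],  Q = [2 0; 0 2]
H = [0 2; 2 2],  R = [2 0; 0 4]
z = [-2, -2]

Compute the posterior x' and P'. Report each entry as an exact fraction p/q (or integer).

x' = [112/207, -62/69]
P' = [263/207 -31/69; -31/69 11/23]

x̄ = F·x = [0, 6]
P̄ = F·P·Fᵀ + Q = [11 -9; -9 15]
y = z − H·x̄ = [-14, -14]
S = H·P̄·Hᵀ + R = [62 24; 24 36]
K = P̄·Hᵀ·S⁻¹ = [-31/69 85/207; 11/23 1/69]
x' = x̄ + K·y = [112/207, -62/69]
P' = (I − K·H)·P̄ = [263/207 -31/69; -31/69 11/23]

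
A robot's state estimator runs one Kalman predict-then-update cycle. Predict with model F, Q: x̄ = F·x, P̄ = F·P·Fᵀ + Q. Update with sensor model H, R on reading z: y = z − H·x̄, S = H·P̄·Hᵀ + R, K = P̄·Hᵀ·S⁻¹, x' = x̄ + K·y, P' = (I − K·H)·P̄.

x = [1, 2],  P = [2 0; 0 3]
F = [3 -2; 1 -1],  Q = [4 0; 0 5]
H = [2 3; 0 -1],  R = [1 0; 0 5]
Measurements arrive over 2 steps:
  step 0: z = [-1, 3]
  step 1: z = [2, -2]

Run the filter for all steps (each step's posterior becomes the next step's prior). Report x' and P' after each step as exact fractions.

step 0: x' = [1109/883, -3157/2649], P' = [3062/883 -1940/883; -1940/883 3970/2649]
step 1: x' = [35801/13199267, 9040994/13199267], P' = [46670194/13199267 -29530430/13199267; -29530430/13199267 20092485/13199267]

step 0: x̄ = F·x = [-1, -1]
step 0: P̄ = F·P·Fᵀ + Q = [34 12; 12 10]
step 0: y = z − H·x̄ = [4, 2]
step 0: S = H·P̄·Hᵀ + R = [371 -54; -54 15]
step 0: K = P̄·Hᵀ·S⁻¹ = [304/883 388/883; 90/883 -794/2649]
step 0: x' = x̄ + K·y = [1109/883, -3157/2649]
step 0: P' = (I − K·H)·P̄ = [3062/883 -1940/883; -1940/883 3970/2649]
step 1: x̄ = F·x = [16295/2649, 6484/2649]
step 1: P̄ = F·P·Fᵀ + Q = [178990/2649 64598/2649; 64598/2649 38041/2649]
step 1: y = z − H·x̄ = [-46744/2649, 1186/2649]
step 1: S = H·P̄·Hᵀ + R = [1836154/2649 -243319/2649; -243319/2649 51286/2649]
step 1: K = P̄·Hᵀ·S⁻¹ = [4749098/13199267 5906086/13199267; 1216595/13199267 -4018497/13199267]
step 1: x' = x̄ + K·y = [35801/13199267, 9040994/13199267]
step 1: P' = (I − K·H)·P̄ = [46670194/13199267 -29530430/13199267; -29530430/13199267 20092485/13199267]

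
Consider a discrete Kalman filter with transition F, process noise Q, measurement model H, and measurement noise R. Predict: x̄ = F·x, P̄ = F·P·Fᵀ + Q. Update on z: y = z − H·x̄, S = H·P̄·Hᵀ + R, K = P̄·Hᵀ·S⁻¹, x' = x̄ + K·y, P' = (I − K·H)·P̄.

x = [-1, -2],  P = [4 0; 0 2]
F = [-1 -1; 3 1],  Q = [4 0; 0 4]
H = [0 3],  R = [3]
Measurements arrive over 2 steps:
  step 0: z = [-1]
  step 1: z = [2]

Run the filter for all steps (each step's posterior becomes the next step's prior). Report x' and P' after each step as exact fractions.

step 0: x̄ = F·x = [3, -5]
step 0: P̄ = F·P·Fᵀ + Q = [10 -14; -14 42]
step 0: y = z − H·x̄ = [14]
step 0: S = H·P̄·Hᵀ + R = [381]
step 0: K = P̄·Hᵀ·S⁻¹ = [-14/127; 42/127]
step 0: x' = x̄ + K·y = [185/127, -47/127]
step 0: P' = (I − K·H)·P̄ = [682/127 -14/127; -14/127 42/127]
step 1: x̄ = F·x = [-138/127, 4]
step 1: P̄ = F·P·Fᵀ + Q = [1204/127 -16; -16 52]
step 1: y = z − H·x̄ = [-10]
step 1: S = H·P̄·Hᵀ + R = [471]
step 1: K = P̄·Hᵀ·S⁻¹ = [-16/157; 52/157]
step 1: x' = x̄ + K·y = [-1346/19939, 108/157]
step 1: P' = (I − K·H)·P̄ = [91492/19939 -16/157; -16/157 52/157]

step 0: x' = [185/127, -47/127], P' = [682/127 -14/127; -14/127 42/127]
step 1: x' = [-1346/19939, 108/157], P' = [91492/19939 -16/157; -16/157 52/157]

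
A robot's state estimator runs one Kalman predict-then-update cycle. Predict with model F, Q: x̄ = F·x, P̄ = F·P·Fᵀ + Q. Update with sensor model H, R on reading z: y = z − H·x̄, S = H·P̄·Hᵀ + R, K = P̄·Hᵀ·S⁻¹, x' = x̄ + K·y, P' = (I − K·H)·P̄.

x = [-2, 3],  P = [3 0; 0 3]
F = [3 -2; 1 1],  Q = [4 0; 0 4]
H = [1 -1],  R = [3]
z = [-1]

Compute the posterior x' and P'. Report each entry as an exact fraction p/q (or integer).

x̄ = F·x = [-12, 1]
P̄ = F·P·Fᵀ + Q = [43 3; 3 10]
y = z − H·x̄ = [12]
S = H·P̄·Hᵀ + R = [50]
K = P̄·Hᵀ·S⁻¹ = [4/5; -7/50]
x' = x̄ + K·y = [-12/5, -17/25]
P' = (I − K·H)·P̄ = [11 43/5; 43/5 451/50]

x' = [-12/5, -17/25]
P' = [11 43/5; 43/5 451/50]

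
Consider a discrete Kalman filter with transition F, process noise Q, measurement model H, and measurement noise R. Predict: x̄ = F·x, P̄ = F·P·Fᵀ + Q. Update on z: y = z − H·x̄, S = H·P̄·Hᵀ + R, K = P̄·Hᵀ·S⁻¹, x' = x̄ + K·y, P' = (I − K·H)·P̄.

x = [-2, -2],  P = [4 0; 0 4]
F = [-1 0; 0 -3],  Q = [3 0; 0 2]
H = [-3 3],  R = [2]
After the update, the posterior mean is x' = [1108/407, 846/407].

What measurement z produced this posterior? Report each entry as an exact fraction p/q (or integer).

z = [-2]

x̄ = F·x = [2, 6]
P̄ = F·P·Fᵀ + Q = [7 0; 0 38]
S = H·P̄·Hᵀ + R = [407]
K = P̄·Hᵀ·S⁻¹ = [-21/407; 114/407]
x' − x̄ = [294/407, -1596/407] = K·y
y = (KᵀK)⁻¹·Kᵀ·(x' − x̄) = [-14]
z = y + H·x̄ = [-14] + [12] = [-2]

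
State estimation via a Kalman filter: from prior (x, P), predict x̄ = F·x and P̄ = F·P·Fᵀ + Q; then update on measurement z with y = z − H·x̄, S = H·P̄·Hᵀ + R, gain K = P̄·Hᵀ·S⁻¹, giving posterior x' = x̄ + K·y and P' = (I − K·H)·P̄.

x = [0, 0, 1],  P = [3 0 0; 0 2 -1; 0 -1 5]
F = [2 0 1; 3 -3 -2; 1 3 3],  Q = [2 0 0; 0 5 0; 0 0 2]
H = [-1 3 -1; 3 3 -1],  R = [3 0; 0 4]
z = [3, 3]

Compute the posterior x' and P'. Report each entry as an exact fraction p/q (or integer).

x' = [7499/219827, 188435/219827, -82019/219827]
P' = [93881/219827 16489/219827 116182/219827; 16489/219827 191255/219827 484412/219827; 116182/219827 484412/219827 1608518/219827]

x̄ = F·x = [1, -2, 3]
P̄ = F·P·Fᵀ + Q = [19 11 18; 11 58 -24; 18 -24 50]
y = z − H·x̄ = [13, 9]
S = H·P̄·Hᵀ + R = [708 689; 689 981]
K = P̄·Hᵀ·S⁻¹ = [-53532/219827 53732/219827; 24288/219827 34705/219827; -90488/219827 48316/219827]
x' = x̄ + K·y = [7499/219827, 188435/219827, -82019/219827]
P' = (I − K·H)·P̄ = [93881/219827 16489/219827 116182/219827; 16489/219827 191255/219827 484412/219827; 116182/219827 484412/219827 1608518/219827]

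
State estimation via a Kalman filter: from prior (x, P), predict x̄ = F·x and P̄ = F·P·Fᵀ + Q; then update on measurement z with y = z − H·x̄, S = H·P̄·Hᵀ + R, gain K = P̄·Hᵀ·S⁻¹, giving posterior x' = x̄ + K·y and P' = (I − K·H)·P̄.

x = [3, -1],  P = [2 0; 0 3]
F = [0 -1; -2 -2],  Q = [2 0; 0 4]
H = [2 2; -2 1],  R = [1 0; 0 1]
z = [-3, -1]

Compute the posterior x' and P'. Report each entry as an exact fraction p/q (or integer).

x̄ = F·x = [1, -4]
P̄ = F·P·Fᵀ + Q = [5 6; 6 24]
y = z − H·x̄ = [3, 5]
S = H·P̄·Hᵀ + R = [165 16; 16 21]
K = P̄·Hᵀ·S⁻¹ = [526/3209 -1012/3209; 1068/3209 1020/3209]
x' = x̄ + K·y = [-273/3209, -4532/3209]
P' = (I − K·H)·P̄ = [425/3209 -162/3209; -162/3209 696/3209]

x' = [-273/3209, -4532/3209]
P' = [425/3209 -162/3209; -162/3209 696/3209]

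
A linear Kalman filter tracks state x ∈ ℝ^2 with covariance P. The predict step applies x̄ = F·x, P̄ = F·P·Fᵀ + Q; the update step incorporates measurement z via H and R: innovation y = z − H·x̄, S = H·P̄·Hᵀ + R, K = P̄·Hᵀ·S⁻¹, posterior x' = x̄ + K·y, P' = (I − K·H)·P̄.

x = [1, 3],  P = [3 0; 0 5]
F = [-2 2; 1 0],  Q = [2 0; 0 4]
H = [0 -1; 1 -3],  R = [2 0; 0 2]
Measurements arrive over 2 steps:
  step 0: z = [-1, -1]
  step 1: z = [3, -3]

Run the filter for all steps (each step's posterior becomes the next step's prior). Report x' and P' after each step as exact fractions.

step 0: x̄ = F·x = [4, 1]
step 0: P̄ = F·P·Fᵀ + Q = [34 -6; -6 7]
step 0: y = z − H·x̄ = [0, -2]
step 0: S = H·P̄·Hᵀ + R = [9 27; 27 135]
step 0: K = P̄·Hᵀ·S⁻¹ = [-11/9 17/27; -4/9 -1/9]
step 0: x' = x̄ + K·y = [74/27, 11/9]
step 0: P' = (I − K·H)·P̄ = [232/27 22/9; 22/9 8/9]
step 1: x̄ = F·x = [-82/27, 74/27]
step 1: P̄ = F·P·Fᵀ + Q = [550/27 -332/27; -332/27 340/27]
step 1: y = z − H·x̄ = [155/27, 223/27]
step 1: S = H·P̄·Hᵀ + R = [394/27 1352/27; 1352/27 5656/27]
step 1: K = P̄·Hᵀ·S⁻¹ = [-885/1669 2671/6676; -1982/8345 -1521/8345]
step 1: x' = x̄ + K·y = [-18537/6676, -1069/8345]
step 1: P' = (I − K·H)·P̄ = [13291/3338 1770/1669; 1770/1669 3964/8345]

step 0: x' = [74/27, 11/9], P' = [232/27 22/9; 22/9 8/9]
step 1: x' = [-18537/6676, -1069/8345], P' = [13291/3338 1770/1669; 1770/1669 3964/8345]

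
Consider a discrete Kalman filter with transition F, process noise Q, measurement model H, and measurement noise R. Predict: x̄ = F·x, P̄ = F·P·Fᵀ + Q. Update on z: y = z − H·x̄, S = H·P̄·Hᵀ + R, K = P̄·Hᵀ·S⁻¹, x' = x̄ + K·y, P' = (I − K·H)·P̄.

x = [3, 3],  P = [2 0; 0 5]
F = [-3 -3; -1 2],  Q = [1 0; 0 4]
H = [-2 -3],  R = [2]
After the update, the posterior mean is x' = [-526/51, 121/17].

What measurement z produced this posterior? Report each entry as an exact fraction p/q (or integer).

x̄ = F·x = [-18, 3]
P̄ = F·P·Fᵀ + Q = [64 -24; -24 26]
S = H·P̄·Hᵀ + R = [204]
K = P̄·Hᵀ·S⁻¹ = [-14/51; -5/34]
x' − x̄ = [392/51, 70/17] = K·y
y = (KᵀK)⁻¹·Kᵀ·(x' − x̄) = [-28]
z = y + H·x̄ = [-28] + [27] = [-1]

z = [-1]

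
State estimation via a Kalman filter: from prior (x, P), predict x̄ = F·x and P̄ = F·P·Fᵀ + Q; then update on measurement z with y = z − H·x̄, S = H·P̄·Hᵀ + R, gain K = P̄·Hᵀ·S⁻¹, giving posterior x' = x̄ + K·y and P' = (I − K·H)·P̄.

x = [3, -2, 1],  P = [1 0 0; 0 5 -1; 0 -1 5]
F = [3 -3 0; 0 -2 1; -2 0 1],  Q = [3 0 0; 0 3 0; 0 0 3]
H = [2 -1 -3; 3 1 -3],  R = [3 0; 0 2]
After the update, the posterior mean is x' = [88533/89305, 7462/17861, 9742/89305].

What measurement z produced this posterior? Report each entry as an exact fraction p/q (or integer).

x̄ = F·x = [15, 5, -5]
P̄ = F·P·Fᵀ + Q = [57 33 -3; 33 32 7; -3 7 12]
S = H·P̄·Hᵀ + R = [317 430; 430 865]
K = P̄·Hᵀ·S⁻¹ = [-2748/17861 28821/89305; -7211/17861 5856/17861; -5209/17861 9024/89305]
x' − x̄ = [-1251042/89305, -81843/17861, 456267/89305] = K·y
y = (KᵀK)⁻¹·Kᵀ·(x' − x̄) = [-39, -62]
z = y + H·x̄ = [-39, -62] + [40, 65] = [1, 3]

z = [1, 3]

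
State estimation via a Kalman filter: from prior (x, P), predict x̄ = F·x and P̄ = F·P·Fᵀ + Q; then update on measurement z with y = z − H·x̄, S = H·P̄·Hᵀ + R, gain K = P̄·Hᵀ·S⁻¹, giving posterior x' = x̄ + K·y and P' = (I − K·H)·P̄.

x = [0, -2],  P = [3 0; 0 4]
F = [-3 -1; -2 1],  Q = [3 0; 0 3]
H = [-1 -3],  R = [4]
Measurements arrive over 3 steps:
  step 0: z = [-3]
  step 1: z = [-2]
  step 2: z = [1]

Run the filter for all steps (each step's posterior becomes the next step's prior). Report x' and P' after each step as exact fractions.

step 0: x̄ = F·x = [2, -2]
step 0: P̄ = F·P·Fᵀ + Q = [34 14; 14 19]
step 0: y = z − H·x̄ = [-7]
step 0: S = H·P̄·Hᵀ + R = [293]
step 0: K = P̄·Hᵀ·S⁻¹ = [-76/293; -71/293]
step 0: x' = x̄ + K·y = [1118/293, -89/293]
step 0: P' = (I − K·H)·P̄ = [4186/293 -1294/293; -1294/293 526/293]
step 1: x̄ = F·x = [-3265/293, -2325/293]
step 1: P̄ = F·P·Fᵀ + Q = [31315/293 25884/293; 25884/293 23325/293]
step 1: y = z − H·x̄ = [-10826/293]
step 1: S = H·P̄·Hᵀ + R = [397716/293]
step 1: K = P̄·Hᵀ·S⁻¹ = [-108967/397716; -31953/132572]
step 1: x' = x̄ + K·y = [-202843/198858, 64323/66286]
step 1: P' = (I − K·H)·P̄ = [1981807/397716 -171771/132572; -171771/132572 99861/132572]
step 2: x̄ = F·x = [69260/33143, 598655/198858]
step 2: P̄ = F·P·Fᵀ + Q = [1353093/33143 1008881/33143; 1008881/33143 11481211/397716]
step 2: y = z − H·x̄ = [803461/66286]
step 2: S = H·P̄·Hᵀ + R = [64599437/132572]
step 2: K = P̄·Hᵀ·S⁻¹ = [-17518944/64599437; -15516735/64599437]
step 2: x' = x̄ + K·y = [-77353804/64599437, 19182055/193798311]
step 2: P' = (I − K·H)·P̄ = [322260999/64599437 -84061741/64599437; -84061741/64599437 146128681/193798311]

step 0: x' = [1118/293, -89/293], P' = [4186/293 -1294/293; -1294/293 526/293]
step 1: x' = [-202843/198858, 64323/66286], P' = [1981807/397716 -171771/132572; -171771/132572 99861/132572]
step 2: x' = [-77353804/64599437, 19182055/193798311], P' = [322260999/64599437 -84061741/64599437; -84061741/64599437 146128681/193798311]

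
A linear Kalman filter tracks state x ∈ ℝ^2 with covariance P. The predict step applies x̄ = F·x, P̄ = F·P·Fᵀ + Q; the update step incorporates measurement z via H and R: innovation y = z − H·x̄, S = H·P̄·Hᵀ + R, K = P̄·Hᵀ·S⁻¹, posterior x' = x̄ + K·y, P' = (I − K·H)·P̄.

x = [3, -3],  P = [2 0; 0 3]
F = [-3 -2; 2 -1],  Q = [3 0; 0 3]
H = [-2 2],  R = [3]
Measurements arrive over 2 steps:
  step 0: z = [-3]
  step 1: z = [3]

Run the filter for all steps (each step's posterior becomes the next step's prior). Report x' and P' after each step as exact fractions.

step 0: x̄ = F·x = [-3, 9]
step 0: P̄ = F·P·Fᵀ + Q = [33 -6; -6 14]
step 0: y = z − H·x̄ = [-27]
step 0: S = H·P̄·Hᵀ + R = [239]
step 0: K = P̄·Hᵀ·S⁻¹ = [-78/239; 40/239]
step 0: x' = x̄ + K·y = [1389/239, 1071/239]
step 0: P' = (I − K·H)·P̄ = [1803/239 1686/239; 1686/239 1746/239]
step 1: x̄ = F·x = [-6309/239, 1707/239]
step 1: P̄ = F·P·Fᵀ + Q = [44160/239 -9012/239; -9012/239 2931/239]
step 1: y = z − H·x̄ = [-15315/239]
step 1: S = H·P̄·Hᵀ + R = [261177/239]
step 1: K = P̄·Hᵀ·S⁻¹ = [-5064/12437; 7962/87059]
step 1: x' = x̄ + K·y = [-3807/12437, 111597/87059]
step 1: P' = (I − K·H)·P̄ = [44736/12437 37140/12437; 37140/12437 271923/87059]

step 0: x' = [1389/239, 1071/239], P' = [1803/239 1686/239; 1686/239 1746/239]
step 1: x' = [-3807/12437, 111597/87059], P' = [44736/12437 37140/12437; 37140/12437 271923/87059]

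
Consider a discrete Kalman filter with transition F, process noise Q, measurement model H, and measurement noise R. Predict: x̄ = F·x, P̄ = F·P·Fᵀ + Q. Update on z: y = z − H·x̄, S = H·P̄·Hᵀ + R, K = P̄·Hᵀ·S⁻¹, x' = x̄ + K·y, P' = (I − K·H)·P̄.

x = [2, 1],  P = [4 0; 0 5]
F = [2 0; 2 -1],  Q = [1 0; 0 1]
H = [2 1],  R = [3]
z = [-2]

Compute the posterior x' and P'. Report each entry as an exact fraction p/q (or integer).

x' = [-22/157, -231/157]
P' = [169/157 -188/157; -188/157 538/157]

x̄ = F·x = [4, 3]
P̄ = F·P·Fᵀ + Q = [17 16; 16 22]
y = z − H·x̄ = [-13]
S = H·P̄·Hᵀ + R = [157]
K = P̄·Hᵀ·S⁻¹ = [50/157; 54/157]
x' = x̄ + K·y = [-22/157, -231/157]
P' = (I − K·H)·P̄ = [169/157 -188/157; -188/157 538/157]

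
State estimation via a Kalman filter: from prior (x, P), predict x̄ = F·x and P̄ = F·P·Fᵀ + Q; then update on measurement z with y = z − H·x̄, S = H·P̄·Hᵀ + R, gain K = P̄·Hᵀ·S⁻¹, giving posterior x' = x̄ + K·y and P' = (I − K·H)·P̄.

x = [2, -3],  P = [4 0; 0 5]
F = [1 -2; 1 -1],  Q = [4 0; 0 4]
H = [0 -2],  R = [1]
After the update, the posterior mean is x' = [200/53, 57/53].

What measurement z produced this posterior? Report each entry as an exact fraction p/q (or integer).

z = [-2]

x̄ = F·x = [8, 5]
P̄ = F·P·Fᵀ + Q = [28 14; 14 13]
S = H·P̄·Hᵀ + R = [53]
K = P̄·Hᵀ·S⁻¹ = [-28/53; -26/53]
x' − x̄ = [-224/53, -208/53] = K·y
y = (KᵀK)⁻¹·Kᵀ·(x' − x̄) = [8]
z = y + H·x̄ = [8] + [-10] = [-2]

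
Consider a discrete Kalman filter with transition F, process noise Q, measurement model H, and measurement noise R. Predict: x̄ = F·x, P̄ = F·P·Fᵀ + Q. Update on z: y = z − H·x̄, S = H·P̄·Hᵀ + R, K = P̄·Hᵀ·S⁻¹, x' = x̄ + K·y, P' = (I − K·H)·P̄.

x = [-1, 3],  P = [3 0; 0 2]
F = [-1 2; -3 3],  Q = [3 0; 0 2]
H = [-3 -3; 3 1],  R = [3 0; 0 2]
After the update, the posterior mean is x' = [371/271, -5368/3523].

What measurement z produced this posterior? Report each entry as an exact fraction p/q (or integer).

z = [1, 3]

x̄ = F·x = [7, 12]
P̄ = F·P·Fᵀ + Q = [14 21; 21 47]
S = H·P̄·Hᵀ + R = [930 -519; -519 301]
K = P̄·Hᵀ·S⁻¹ = [28/271 105/271; -1438/3523 -1192/3523]
x' − x̄ = [-1526/271, -47644/3523] = K·y
y = (KᵀK)⁻¹·Kᵀ·(x' − x̄) = [58, -30]
z = y + H·x̄ = [58, -30] + [-57, 33] = [1, 3]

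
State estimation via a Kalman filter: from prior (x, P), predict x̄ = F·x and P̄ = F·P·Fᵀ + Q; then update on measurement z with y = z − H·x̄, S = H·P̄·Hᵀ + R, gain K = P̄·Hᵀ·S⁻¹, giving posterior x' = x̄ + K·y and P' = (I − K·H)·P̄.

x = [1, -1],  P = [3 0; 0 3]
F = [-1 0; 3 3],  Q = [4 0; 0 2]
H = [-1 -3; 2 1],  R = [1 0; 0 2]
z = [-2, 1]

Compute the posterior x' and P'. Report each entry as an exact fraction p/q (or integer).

x̄ = F·x = [-1, 0]
P̄ = F·P·Fᵀ + Q = [7 -9; -9 56]
y = z − H·x̄ = [-3, 3]
S = H·P̄·Hᵀ + R = [458 -119; -119 50]
K = P̄·Hᵀ·S⁻¹ = [1595/8739 4670/8739; -3428/8739 -1517/8739]
x' = x̄ + K·y = [54/971, 637/971]
P' = (I − K·H)·P̄ = [5923/8739 -2506/8739; -2506/8739 1978/8739]

x' = [54/971, 637/971]
P' = [5923/8739 -2506/8739; -2506/8739 1978/8739]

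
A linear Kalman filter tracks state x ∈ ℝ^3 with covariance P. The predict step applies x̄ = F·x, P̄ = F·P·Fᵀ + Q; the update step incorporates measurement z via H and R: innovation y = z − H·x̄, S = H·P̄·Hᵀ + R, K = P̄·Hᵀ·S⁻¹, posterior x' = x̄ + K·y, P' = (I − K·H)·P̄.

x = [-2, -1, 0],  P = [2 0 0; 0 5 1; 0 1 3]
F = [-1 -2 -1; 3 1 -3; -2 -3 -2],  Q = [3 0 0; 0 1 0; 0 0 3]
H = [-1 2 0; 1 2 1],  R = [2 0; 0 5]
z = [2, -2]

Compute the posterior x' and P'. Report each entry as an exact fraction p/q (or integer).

x̄ = F·x = [4, -7, 7]
P̄ = F·P·Fᵀ + Q = [32 -2 47; -2 45 -2; 47 -2 80]
y = z − H·x̄ = [20, 1]
S = H·P̄·Hᵀ + R = [222 97; 97 375]
K = P̄·Hᵀ·S⁻¹ = [-20775/73841 20142/73841; 638/1801 248/1801; -31056/73841 32253/73841]
x' = x̄ + K·y = [-99994/73841, 401/1801, -71980/73841]
P' = (I − K·H)·P̄ = [104362/73841 766/1801 -66464/73841; 766/1801 1021/1801 -1568/1801; -66464/73841 -1568/1801 356305/73841]

x' = [-99994/73841, 401/1801, -71980/73841]
P' = [104362/73841 766/1801 -66464/73841; 766/1801 1021/1801 -1568/1801; -66464/73841 -1568/1801 356305/73841]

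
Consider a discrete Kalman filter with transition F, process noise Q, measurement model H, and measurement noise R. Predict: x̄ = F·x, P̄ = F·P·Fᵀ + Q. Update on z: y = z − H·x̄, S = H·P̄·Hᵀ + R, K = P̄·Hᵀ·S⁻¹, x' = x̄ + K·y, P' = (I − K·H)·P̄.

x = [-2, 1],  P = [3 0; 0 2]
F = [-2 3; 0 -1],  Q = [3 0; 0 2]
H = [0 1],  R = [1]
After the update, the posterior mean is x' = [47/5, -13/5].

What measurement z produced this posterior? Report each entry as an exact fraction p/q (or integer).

x̄ = F·x = [7, -1]
P̄ = F·P·Fᵀ + Q = [33 -6; -6 4]
S = H·P̄·Hᵀ + R = [5]
K = P̄·Hᵀ·S⁻¹ = [-6/5; 4/5]
x' − x̄ = [12/5, -8/5] = K·y
y = (KᵀK)⁻¹·Kᵀ·(x' − x̄) = [-2]
z = y + H·x̄ = [-2] + [-1] = [-3]

z = [-3]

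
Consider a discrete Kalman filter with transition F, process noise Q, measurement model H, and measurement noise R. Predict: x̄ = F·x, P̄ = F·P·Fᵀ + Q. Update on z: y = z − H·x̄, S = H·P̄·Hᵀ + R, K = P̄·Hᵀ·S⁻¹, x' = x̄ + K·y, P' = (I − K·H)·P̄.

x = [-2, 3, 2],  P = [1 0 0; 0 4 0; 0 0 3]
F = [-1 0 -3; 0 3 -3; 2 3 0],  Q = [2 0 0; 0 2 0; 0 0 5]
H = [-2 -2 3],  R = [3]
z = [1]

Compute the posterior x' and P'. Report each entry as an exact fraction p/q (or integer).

x' = [-116/149, 751/149, 477/149]
P' = [870/149 1743/149 1712/149; 1743/149 8241/149 6637/149; 1712/149 6637/149 22331/596]

x̄ = F·x = [-4, 3, 5]
P̄ = F·P·Fᵀ + Q = [30 27 -2; 27 65 36; -2 36 45]
y = z − H·x̄ = [-16]
S = H·P̄·Hᵀ + R = [596]
K = P̄·Hᵀ·S⁻¹ = [-30/149; -19/149; 67/596]
x' = x̄ + K·y = [-116/149, 751/149, 477/149]
P' = (I − K·H)·P̄ = [870/149 1743/149 1712/149; 1743/149 8241/149 6637/149; 1712/149 6637/149 22331/596]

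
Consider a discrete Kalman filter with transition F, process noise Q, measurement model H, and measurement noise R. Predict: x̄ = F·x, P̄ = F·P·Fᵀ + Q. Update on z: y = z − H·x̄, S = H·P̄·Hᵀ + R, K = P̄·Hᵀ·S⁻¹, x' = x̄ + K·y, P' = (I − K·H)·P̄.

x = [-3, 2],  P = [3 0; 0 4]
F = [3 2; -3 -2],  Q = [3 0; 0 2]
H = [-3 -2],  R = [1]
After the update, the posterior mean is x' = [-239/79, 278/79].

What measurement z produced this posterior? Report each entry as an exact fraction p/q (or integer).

z = [2]

x̄ = F·x = [-5, 5]
P̄ = F·P·Fᵀ + Q = [46 -43; -43 45]
S = H·P̄·Hᵀ + R = [79]
K = P̄·Hᵀ·S⁻¹ = [-52/79; 39/79]
x' − x̄ = [156/79, -117/79] = K·y
y = (KᵀK)⁻¹·Kᵀ·(x' − x̄) = [-3]
z = y + H·x̄ = [-3] + [5] = [2]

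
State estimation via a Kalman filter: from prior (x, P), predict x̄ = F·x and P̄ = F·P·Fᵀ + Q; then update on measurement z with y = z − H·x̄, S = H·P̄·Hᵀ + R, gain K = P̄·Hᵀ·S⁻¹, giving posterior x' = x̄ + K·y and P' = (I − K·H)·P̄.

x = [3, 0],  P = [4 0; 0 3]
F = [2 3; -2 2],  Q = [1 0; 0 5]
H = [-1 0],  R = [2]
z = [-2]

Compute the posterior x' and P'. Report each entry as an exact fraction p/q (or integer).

x̄ = F·x = [6, -6]
P̄ = F·P·Fᵀ + Q = [44 2; 2 33]
y = z − H·x̄ = [4]
S = H·P̄·Hᵀ + R = [46]
K = P̄·Hᵀ·S⁻¹ = [-22/23; -1/23]
x' = x̄ + K·y = [50/23, -142/23]
P' = (I − K·H)·P̄ = [44/23 2/23; 2/23 757/23]

x' = [50/23, -142/23]
P' = [44/23 2/23; 2/23 757/23]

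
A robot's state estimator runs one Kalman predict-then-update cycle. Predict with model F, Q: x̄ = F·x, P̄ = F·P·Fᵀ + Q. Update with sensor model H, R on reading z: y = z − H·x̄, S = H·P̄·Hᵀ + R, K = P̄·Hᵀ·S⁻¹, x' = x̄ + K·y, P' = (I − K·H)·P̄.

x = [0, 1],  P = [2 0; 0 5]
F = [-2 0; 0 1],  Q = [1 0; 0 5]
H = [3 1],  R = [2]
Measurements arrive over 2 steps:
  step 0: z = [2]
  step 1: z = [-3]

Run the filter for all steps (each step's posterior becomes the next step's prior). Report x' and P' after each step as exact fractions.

step 0: x̄ = F·x = [0, 1]
step 0: P̄ = F·P·Fᵀ + Q = [9 0; 0 10]
step 0: y = z − H·x̄ = [1]
step 0: S = H·P̄·Hᵀ + R = [93]
step 0: K = P̄·Hᵀ·S⁻¹ = [9/31; 10/93]
step 0: x' = x̄ + K·y = [9/31, 103/93]
step 0: P' = (I − K·H)·P̄ = [36/31 -90/31; -90/31 830/93]
step 1: x̄ = F·x = [-18/31, 103/93]
step 1: P̄ = F·P·Fᵀ + Q = [175/31 180/31; 180/31 1295/93]
step 1: y = z − H·x̄ = [-220/93]
step 1: S = H·P̄·Hᵀ + R = [9446/93]
step 1: K = P̄·Hᵀ·S⁻¹ = [2115/9446; 2915/9446]
step 1: x' = x̄ + K·y = [-5244/4723, 1783/4723]
step 1: P' = (I − K·H)·P̄ = [5225/9446 -11445/9446; -11445/9446 40165/9446]

step 0: x' = [9/31, 103/93], P' = [36/31 -90/31; -90/31 830/93]
step 1: x' = [-5244/4723, 1783/4723], P' = [5225/9446 -11445/9446; -11445/9446 40165/9446]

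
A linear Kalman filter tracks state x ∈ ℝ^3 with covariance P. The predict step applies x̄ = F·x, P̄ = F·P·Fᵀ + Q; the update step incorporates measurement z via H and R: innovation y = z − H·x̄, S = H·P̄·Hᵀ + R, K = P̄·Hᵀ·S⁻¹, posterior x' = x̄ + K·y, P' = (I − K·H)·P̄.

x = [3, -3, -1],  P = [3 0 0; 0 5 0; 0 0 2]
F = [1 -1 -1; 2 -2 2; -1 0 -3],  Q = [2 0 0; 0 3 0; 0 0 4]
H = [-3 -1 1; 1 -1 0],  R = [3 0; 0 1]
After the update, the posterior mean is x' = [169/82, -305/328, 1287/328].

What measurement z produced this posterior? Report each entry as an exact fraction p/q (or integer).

z = [-1, 3]

x̄ = F·x = [7, 10, 0]
P̄ = F·P·Fᵀ + Q = [12 12 3; 12 43 -18; 3 -18 25]
S = H·P̄·Hᵀ + R = [269 52; 52 32]
K = P̄·Hᵀ·S⁻¹ = [-10/41 65/164; -373/1476 -3295/5904; -1/1476 3881/5904]
x' − x̄ = [-405/82, -3585/328, 1287/328] = K·y
y = (KᵀK)⁻¹·Kᵀ·(x' − x̄) = [30, 6]
z = y + H·x̄ = [30, 6] + [-31, -3] = [-1, 3]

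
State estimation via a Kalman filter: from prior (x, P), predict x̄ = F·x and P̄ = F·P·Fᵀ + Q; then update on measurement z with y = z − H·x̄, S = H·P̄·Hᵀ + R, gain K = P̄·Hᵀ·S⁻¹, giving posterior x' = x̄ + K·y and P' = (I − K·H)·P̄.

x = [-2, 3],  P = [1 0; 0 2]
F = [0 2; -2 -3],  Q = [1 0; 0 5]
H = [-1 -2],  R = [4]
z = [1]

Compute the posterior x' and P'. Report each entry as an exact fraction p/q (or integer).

x' = [393/73, -239/73]
P' = [432/73 -246/73; -246/73 207/73]

x̄ = F·x = [6, -5]
P̄ = F·P·Fᵀ + Q = [9 -12; -12 27]
y = z − H·x̄ = [-3]
S = H·P̄·Hᵀ + R = [73]
K = P̄·Hᵀ·S⁻¹ = [15/73; -42/73]
x' = x̄ + K·y = [393/73, -239/73]
P' = (I − K·H)·P̄ = [432/73 -246/73; -246/73 207/73]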